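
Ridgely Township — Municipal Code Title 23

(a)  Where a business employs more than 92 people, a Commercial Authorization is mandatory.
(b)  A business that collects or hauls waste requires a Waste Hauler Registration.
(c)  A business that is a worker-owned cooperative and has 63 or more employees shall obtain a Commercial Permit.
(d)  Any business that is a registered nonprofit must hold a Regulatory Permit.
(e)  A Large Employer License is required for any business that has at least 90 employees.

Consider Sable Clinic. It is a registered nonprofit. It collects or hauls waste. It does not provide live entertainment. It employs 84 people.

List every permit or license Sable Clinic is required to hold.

Regulatory Permit, Waste Hauler Registration

(a) employees 84 ≤ 92 → Commercial Authorization not required.
(b) collects or hauls waste → Waste Hauler Registration required.
(c) is a registered nonprofit (not: is a worker-owned cooperative); employees 84 ≥ 63 → Commercial Permit not required.
(d) is a registered nonprofit → Regulatory Permit required.
(e) employees 84 < 90 → Large Employer License not required.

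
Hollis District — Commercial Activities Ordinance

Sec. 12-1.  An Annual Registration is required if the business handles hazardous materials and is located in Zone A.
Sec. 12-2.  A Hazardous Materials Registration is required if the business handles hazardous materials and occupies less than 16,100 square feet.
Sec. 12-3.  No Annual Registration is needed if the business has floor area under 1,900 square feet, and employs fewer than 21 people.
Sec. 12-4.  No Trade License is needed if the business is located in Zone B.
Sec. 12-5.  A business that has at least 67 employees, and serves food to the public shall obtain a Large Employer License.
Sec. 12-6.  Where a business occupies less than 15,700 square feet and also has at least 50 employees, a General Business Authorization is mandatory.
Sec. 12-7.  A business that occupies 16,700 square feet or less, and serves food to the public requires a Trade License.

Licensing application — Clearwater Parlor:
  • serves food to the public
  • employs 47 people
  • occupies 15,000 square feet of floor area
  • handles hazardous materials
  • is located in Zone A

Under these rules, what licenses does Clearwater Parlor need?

Annual Registration, Hazardous Materials Registration, Trade License

Sec. 12-1. handles hazardous materials; is located in Zone A → Annual Registration required.
Sec. 12-2. handles hazardous materials; floor area 15,000 square feet < 16,100 square feet → Hazardous Materials Registration required.
Sec. 12-3. floor area 15,000 square feet ≥ 1,900 square feet; employees 47 ≥ 21 → Annual Registration exemption does not apply.
Sec. 12-4. is located in Zone A (not: is located in Zone B) → Trade License exemption does not apply.
Sec. 12-5. employees 47 < 67; serves food to the public → Large Employer License not required.
Sec. 12-6. floor area 15,000 square feet < 15,700 square feet; employees 47 < 50 → General Business Authorization not required.
Sec. 12-7. floor area 15,000 square feet ≤ 16,700 square feet; serves food to the public → Trade License required.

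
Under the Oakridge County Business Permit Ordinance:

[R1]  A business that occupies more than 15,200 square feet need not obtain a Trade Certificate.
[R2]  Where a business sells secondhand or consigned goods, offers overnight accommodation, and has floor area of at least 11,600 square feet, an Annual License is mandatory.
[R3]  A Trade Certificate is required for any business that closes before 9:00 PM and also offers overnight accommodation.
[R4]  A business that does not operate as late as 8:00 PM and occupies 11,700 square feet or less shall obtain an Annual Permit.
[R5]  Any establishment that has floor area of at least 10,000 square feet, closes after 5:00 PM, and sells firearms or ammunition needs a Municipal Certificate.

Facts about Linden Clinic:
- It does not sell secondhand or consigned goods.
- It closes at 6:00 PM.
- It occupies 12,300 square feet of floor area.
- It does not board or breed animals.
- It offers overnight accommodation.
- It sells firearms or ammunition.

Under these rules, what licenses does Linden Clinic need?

[R1] floor area 12,300 square feet ≤ 15,200 square feet → Trade Certificate exemption does not apply.
[R2] does not sell secondhand or consigned goods; offers overnight accommodation; floor area 12,300 square feet ≥ 11,600 square feet → Annual License not required.
[R3] closes 6:00 PM, at/before 9:00 PM; offers overnight accommodation → Trade Certificate required.
[R4] closes 6:00 PM, at/before 8:00 PM; floor area 12,300 square feet > 11,700 square feet → Annual Permit not required.
[R5] floor area 12,300 square feet ≥ 10,000 square feet; closes 6:00 PM, after 5:00 PM; sells firearms or ammunition → Municipal Certificate required.

Municipal Certificate, Trade Certificate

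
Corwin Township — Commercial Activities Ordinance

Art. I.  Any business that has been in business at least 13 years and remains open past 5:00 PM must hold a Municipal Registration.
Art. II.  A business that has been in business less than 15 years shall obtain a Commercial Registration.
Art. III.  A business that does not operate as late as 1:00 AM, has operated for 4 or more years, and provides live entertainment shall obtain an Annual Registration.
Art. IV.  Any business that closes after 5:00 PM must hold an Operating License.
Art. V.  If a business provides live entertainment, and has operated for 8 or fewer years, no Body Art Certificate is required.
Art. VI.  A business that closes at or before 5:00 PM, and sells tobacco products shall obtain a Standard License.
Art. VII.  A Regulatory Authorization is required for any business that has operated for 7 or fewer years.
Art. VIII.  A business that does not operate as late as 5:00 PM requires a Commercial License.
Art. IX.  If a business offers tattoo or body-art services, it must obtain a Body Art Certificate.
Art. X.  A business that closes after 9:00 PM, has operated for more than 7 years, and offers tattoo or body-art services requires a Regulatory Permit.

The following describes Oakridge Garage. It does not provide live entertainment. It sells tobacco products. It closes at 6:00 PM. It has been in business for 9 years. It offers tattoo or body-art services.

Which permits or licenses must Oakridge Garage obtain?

Art. I. years in business 9 < 13; closes 6:00 PM, after 5:00 PM → Municipal Registration not required.
Art. II. years in business 9 < 15 → Commercial Registration required.
Art. III. closes 6:00 PM, at/before 1:00 AM; years in business 9 ≥ 4; does not provide live entertainment → Annual Registration not required.
Art. IV. closes 6:00 PM, after 5:00 PM → Operating License required.
Art. V. does not provide live entertainment; years in business 9 > 8 → Body Art Certificate exemption does not apply.
Art. VI. closes 6:00 PM, after 5:00 PM; sells tobacco products → Standard License not required.
Art. VII. years in business 9 > 7 → Regulatory Authorization not required.
Art. VIII. closes 6:00 PM, after 5:00 PM → Commercial License not required.
Art. IX. offers tattoo or body-art services → Body Art Certificate required.
Art. X. closes 6:00 PM, at/before 9:00 PM; years in business 9 > 7; offers tattoo or body-art services → Regulatory Permit not required.

Body Art Certificate, Commercial Registration, Operating License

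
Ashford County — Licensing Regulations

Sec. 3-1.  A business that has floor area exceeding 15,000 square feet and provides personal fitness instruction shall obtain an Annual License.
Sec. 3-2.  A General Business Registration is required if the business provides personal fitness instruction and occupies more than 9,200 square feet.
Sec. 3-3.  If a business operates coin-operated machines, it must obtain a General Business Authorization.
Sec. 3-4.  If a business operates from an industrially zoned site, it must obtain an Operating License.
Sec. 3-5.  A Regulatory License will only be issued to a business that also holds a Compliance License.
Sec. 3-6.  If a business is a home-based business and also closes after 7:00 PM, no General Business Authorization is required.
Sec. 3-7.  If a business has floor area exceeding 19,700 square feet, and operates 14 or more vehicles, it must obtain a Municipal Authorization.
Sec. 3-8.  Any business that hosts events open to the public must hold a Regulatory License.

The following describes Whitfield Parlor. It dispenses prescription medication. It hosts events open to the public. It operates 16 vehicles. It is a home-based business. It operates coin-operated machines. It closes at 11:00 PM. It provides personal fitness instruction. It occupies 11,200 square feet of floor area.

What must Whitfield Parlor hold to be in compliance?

Compliance License, General Business Registration, Regulatory License

Sec. 3-1. floor area 11,200 square feet ≤ 15,000 square feet; provides personal fitness instruction → Annual License not required.
Sec. 3-2. provides personal fitness instruction; floor area 11,200 square feet > 9,200 square feet → General Business Registration required.
Sec. 3-3. operates coin-operated machines → General Business Authorization required.
Sec. 3-4. is a home-based business (not: operates from an industrially zoned site) → Operating License not required.
Sec. 3-5. Regulatory License is required → Compliance License also required.
Sec. 3-6. is a home-based business; closes 11:00 PM, after 7:00 PM → exempt from General Business Authorization.
Sec. 3-7. floor area 11,200 square feet ≤ 19,700 square feet; vehicles 16 ≥ 14 → Municipal Authorization not required.
Sec. 3-8. hosts events open to the public → Regulatory License required.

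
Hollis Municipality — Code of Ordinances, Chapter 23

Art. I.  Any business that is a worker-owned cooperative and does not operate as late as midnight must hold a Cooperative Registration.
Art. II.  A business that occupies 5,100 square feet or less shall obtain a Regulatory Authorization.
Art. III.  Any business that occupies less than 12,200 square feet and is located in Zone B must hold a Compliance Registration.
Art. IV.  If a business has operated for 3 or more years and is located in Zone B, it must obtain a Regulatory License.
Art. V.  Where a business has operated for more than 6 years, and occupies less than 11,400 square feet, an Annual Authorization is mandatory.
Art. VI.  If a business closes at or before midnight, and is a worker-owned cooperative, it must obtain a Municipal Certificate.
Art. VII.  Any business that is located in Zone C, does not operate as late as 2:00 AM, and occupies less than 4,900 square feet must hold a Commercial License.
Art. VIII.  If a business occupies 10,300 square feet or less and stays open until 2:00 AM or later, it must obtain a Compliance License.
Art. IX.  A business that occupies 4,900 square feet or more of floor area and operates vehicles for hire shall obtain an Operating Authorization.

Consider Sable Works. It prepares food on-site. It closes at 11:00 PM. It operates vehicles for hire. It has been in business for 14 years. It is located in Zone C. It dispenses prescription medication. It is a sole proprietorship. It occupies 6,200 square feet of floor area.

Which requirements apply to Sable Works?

Annual Authorization, Operating Authorization

Art. I. is a sole proprietorship (not: is a worker-owned cooperative); closes 11:00 PM, at/before midnight → Cooperative Registration not required.
Art. II. floor area 6,200 square feet > 5,100 square feet → Regulatory Authorization not required.
Art. III. floor area 6,200 square feet < 12,200 square feet; is located in Zone C (not: is located in Zone B) → Compliance Registration not required.
Art. IV. years in business 14 ≥ 3; is located in Zone C (not: is located in Zone B) → Regulatory License not required.
Art. V. years in business 14 > 6; floor area 6,200 square feet < 11,400 square feet → Annual Authorization required.
Art. VI. closes 11:00 PM, at/before midnight; is a sole proprietorship (not: is a worker-owned cooperative) → Municipal Certificate not required.
Art. VII. is located in Zone C; closes 11:00 PM, at/before 2:00 AM; floor area 6,200 square feet ≥ 4,900 square feet → Commercial License not required.
Art. VIII. floor area 6,200 square feet ≤ 10,300 square feet; closes 11:00 PM, at/before 2:00 AM → Compliance License not required.
Art. IX. floor area 6,200 square feet ≥ 4,900 square feet; operates vehicles for hire → Operating Authorization required.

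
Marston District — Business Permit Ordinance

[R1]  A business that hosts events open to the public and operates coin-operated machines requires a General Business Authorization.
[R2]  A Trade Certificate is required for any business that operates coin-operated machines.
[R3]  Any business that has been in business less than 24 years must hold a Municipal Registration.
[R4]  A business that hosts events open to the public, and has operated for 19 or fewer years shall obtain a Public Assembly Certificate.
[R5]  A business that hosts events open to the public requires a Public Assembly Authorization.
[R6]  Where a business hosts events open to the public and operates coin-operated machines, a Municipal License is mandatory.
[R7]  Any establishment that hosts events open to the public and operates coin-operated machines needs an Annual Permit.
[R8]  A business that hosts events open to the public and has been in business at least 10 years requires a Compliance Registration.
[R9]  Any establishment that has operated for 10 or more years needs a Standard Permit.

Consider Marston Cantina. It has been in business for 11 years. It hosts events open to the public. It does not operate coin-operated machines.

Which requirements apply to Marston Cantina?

[R1] hosts events open to the public; does not operate coin-operated machines → General Business Authorization not required.
[R2] does not operate coin-operated machines → Trade Certificate not required.
[R3] years in business 11 < 24 → Municipal Registration required.
[R4] hosts events open to the public; years in business 11 ≤ 19 → Public Assembly Certificate required.
[R5] hosts events open to the public → Public Assembly Authorization required.
[R6] hosts events open to the public; does not operate coin-operated machines → Municipal License not required.
[R7] hosts events open to the public; does not operate coin-operated machines → Annual Permit not required.
[R8] hosts events open to the public; years in business 11 ≥ 10 → Compliance Registration required.
[R9] years in business 11 ≥ 10 → Standard Permit required.

Compliance Registration, Municipal Registration, Public Assembly Authorization, Public Assembly Certificate, Standard Permit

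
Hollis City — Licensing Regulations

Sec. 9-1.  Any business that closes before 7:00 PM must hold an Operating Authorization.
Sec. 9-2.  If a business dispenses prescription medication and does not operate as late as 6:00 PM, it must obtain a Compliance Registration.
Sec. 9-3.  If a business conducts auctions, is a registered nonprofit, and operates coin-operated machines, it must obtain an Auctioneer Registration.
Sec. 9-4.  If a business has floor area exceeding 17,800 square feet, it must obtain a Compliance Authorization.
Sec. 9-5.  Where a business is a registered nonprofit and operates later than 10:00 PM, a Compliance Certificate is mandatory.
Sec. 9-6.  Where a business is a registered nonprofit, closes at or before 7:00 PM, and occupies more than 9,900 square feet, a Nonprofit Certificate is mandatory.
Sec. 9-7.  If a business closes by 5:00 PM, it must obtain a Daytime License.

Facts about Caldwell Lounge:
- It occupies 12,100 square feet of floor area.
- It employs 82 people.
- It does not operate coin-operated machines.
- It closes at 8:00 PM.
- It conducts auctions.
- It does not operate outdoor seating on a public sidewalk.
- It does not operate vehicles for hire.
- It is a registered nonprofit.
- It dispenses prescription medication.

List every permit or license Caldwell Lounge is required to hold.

Sec. 9-1. closes 8:00 PM, after 7:00 PM → Operating Authorization not required.
Sec. 9-2. dispenses prescription medication; closes 8:00 PM, after 6:00 PM → Compliance Registration not required.
Sec. 9-3. conducts auctions; is a registered nonprofit; does not operate coin-operated machines → Auctioneer Registration not required.
Sec. 9-4. floor area 12,100 square feet ≤ 17,800 square feet → Compliance Authorization not required.
Sec. 9-5. is a registered nonprofit; closes 8:00 PM, at/before 10:00 PM → Compliance Certificate not required.
Sec. 9-6. is a registered nonprofit; closes 8:00 PM, after 7:00 PM; floor area 12,100 square feet > 9,900 square feet → Nonprofit Certificate not required.
Sec. 9-7. closes 8:00 PM, after 5:00 PM → Daytime License not required.

None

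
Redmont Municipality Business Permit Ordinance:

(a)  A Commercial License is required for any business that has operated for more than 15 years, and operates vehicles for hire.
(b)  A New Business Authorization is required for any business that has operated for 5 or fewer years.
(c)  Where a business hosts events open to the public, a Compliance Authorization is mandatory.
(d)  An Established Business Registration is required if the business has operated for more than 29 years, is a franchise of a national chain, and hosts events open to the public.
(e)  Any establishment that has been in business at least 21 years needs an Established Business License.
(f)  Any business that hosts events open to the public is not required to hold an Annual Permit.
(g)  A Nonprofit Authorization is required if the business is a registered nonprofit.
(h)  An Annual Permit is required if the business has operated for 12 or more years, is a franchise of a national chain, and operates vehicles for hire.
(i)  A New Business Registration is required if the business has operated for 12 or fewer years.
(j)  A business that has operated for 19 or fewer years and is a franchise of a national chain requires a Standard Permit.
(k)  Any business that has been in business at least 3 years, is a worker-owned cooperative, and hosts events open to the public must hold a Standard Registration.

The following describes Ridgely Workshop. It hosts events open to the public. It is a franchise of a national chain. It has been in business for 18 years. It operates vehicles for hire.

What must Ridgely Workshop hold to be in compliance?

Commercial License, Compliance Authorization, Standard Permit

(a) years in business 18 > 15; operates vehicles for hire → Commercial License required.
(b) years in business 18 > 5 → New Business Authorization not required.
(c) hosts events open to the public → Compliance Authorization required.
(d) years in business 18 ≤ 29; is a franchise of a national chain; hosts events open to the public → Established Business Registration not required.
(e) years in business 18 < 21 → Established Business License not required.
(f) hosts events open to the public → exempt from Annual Permit.
(g) is a franchise of a national chain (not: is a registered nonprofit) → Nonprofit Authorization not required.
(h) years in business 18 ≥ 12; is a franchise of a national chain; operates vehicles for hire → Annual Permit required.
(i) years in business 18 > 12 → New Business Registration not required.
(j) years in business 18 ≤ 19; is a franchise of a national chain → Standard Permit required.
(k) years in business 18 ≥ 3; is a franchise of a national chain (not: is a worker-owned cooperative); hosts events open to the public → Standard Registration not required.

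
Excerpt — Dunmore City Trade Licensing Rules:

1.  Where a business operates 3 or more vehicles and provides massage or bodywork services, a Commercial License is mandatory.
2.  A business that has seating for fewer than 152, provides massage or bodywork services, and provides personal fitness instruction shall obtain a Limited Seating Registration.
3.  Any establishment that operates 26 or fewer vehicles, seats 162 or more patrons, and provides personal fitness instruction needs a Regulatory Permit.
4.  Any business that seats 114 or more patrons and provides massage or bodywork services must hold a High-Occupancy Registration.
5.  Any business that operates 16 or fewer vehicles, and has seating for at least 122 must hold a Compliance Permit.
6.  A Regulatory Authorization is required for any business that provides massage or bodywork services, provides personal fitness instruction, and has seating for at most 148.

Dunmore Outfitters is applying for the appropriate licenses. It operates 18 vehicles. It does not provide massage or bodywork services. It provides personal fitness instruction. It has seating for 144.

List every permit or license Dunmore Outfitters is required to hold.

1. vehicles 18 ≥ 3; does not provide massage or bodywork services → Commercial License not required.
2. seating 144 < 152; does not provide massage or bodywork services; provides personal fitness instruction → Limited Seating Registration not required.
3. vehicles 18 ≤ 26; seating 144 < 162; provides personal fitness instruction → Regulatory Permit not required.
4. seating 144 ≥ 114; does not provide massage or bodywork services → High-Occupancy Registration not required.
5. vehicles 18 > 16; seating 144 ≥ 122 → Compliance Permit not required.
6. does not provide massage or bodywork services; provides personal fitness instruction; seating 144 ≤ 148 → Regulatory Authorization not required.

None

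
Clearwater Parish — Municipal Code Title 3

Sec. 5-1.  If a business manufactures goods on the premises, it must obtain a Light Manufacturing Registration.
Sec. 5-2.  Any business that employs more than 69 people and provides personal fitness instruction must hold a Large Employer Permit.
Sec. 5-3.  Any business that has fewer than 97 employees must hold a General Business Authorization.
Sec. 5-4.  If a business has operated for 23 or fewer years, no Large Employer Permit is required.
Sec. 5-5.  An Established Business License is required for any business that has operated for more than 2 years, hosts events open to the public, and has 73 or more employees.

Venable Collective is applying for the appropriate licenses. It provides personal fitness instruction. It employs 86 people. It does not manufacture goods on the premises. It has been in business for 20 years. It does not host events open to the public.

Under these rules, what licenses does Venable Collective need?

Sec. 5-1. does not manufacture goods on the premises → Light Manufacturing Registration not required.
Sec. 5-2. employees 86 > 69; provides personal fitness instruction → Large Employer Permit required.
Sec. 5-3. employees 86 < 97 → General Business Authorization required.
Sec. 5-4. years in business 20 ≤ 23 → exempt from Large Employer Permit.
Sec. 5-5. years in business 20 > 2; does not host events open to the public; employees 86 ≥ 73 → Established Business License not required.

General Business Authorization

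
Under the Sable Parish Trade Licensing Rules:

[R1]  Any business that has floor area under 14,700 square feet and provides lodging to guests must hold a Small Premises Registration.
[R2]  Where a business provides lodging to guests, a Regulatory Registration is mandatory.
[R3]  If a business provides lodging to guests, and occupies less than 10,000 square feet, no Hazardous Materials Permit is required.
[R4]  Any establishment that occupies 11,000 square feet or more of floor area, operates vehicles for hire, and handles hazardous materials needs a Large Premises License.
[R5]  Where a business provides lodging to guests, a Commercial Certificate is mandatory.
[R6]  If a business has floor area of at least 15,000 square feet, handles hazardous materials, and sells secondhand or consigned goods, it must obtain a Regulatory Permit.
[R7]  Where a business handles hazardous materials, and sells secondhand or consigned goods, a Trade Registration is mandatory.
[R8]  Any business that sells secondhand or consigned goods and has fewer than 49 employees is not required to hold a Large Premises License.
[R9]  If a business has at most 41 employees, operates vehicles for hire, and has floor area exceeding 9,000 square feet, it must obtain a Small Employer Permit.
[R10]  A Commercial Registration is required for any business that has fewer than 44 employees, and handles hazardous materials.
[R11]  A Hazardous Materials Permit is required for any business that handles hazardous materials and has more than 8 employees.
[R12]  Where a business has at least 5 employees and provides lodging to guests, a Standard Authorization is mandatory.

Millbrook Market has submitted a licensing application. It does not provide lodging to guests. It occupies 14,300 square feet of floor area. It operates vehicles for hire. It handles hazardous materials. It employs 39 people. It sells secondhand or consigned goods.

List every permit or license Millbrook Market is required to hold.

[R1] floor area 14,300 square feet < 14,700 square feet; does not provide lodging to guests → Small Premises Registration not required.
[R2] does not provide lodging to guests → Regulatory Registration not required.
[R3] does not provide lodging to guests; floor area 14,300 square feet ≥ 10,000 square feet → Hazardous Materials Permit exemption does not apply.
[R4] floor area 14,300 square feet ≥ 11,000 square feet; operates vehicles for hire; handles hazardous materials → Large Premises License required.
[R5] does not provide lodging to guests → Commercial Certificate not required.
[R6] floor area 14,300 square feet < 15,000 square feet; handles hazardous materials; sells secondhand or consigned goods → Regulatory Permit not required.
[R7] handles hazardous materials; sells secondhand or consigned goods → Trade Registration required.
[R8] sells secondhand or consigned goods; employees 39 < 49 → exempt from Large Premises License.
[R9] employees 39 ≤ 41; operates vehicles for hire; floor area 14,300 square feet > 9,000 square feet → Small Employer Permit required.
[R10] employees 39 < 44; handles hazardous materials → Commercial Registration required.
[R11] handles hazardous materials; employees 39 > 8 → Hazardous Materials Permit required.
[R12] employees 39 ≥ 5; does not provide lodging to guests → Standard Authorization not required.

Commercial Registration, Hazardous Materials Permit, Small Employer Permit, Trade Registration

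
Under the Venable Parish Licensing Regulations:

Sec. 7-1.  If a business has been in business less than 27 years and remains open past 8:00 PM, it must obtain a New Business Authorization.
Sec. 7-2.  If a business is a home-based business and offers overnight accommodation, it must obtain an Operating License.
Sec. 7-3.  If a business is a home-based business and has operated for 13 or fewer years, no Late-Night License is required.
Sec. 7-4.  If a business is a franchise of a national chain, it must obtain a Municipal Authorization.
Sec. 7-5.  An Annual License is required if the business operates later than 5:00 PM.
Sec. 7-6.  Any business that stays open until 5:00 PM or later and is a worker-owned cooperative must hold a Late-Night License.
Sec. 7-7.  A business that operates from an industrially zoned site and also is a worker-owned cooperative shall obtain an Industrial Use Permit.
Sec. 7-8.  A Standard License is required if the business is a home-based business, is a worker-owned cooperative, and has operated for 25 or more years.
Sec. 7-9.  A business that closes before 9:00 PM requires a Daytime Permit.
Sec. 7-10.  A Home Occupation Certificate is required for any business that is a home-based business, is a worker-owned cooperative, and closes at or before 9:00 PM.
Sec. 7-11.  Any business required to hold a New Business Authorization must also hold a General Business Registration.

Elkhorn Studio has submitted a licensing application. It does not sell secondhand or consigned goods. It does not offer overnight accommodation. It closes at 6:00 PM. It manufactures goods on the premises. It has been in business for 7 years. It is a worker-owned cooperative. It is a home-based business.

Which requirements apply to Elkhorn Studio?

Annual License, Daytime Permit, Home Occupation Certificate

Sec. 7-1. years in business 7 < 27; closes 6:00 PM, at/before 8:00 PM → New Business Authorization not required.
Sec. 7-2. is a home-based business; does not offer overnight accommodation → Operating License not required.
Sec. 7-3. is a home-based business; years in business 7 ≤ 13 → exempt from Late-Night License.
Sec. 7-4. is a worker-owned cooperative (not: is a franchise of a national chain) → Municipal Authorization not required.
Sec. 7-5. closes 6:00 PM, after 5:00 PM → Annual License required.
Sec. 7-6. closes 6:00 PM, after 5:00 PM; is a worker-owned cooperative → Late-Night License required.
Sec. 7-7. is a home-based business (not: operates from an industrially zoned site); is a worker-owned cooperative → Industrial Use Permit not required.
Sec. 7-8. is a home-based business; is a worker-owned cooperative; years in business 7 < 25 → Standard License not required.
Sec. 7-9. closes 6:00 PM, at/before 9:00 PM → Daytime Permit required.
Sec. 7-10. is a home-based business; is a worker-owned cooperative; closes 6:00 PM, at/before 9:00 PM → Home Occupation Certificate required.
Sec. 7-11. New Business Authorization is not required → no effect.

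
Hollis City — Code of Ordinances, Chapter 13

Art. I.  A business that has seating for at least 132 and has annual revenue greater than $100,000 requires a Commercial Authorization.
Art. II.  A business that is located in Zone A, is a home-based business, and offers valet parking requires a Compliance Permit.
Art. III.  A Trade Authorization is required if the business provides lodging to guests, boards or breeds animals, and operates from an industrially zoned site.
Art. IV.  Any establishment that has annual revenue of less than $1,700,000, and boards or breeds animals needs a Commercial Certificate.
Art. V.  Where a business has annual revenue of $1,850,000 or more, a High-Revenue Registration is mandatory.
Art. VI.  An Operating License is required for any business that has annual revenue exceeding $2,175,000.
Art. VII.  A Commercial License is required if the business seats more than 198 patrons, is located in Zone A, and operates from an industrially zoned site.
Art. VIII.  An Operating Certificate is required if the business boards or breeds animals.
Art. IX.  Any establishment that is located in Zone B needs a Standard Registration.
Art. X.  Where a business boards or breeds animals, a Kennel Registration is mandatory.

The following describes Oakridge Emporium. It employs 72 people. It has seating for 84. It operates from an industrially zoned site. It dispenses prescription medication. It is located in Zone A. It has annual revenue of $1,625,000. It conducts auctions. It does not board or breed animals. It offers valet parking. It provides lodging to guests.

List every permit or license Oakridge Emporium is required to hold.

Art. I. seating 84 < 132; revenue $1,625,000 > $100,000 → Commercial Authorization not required.
Art. II. is located in Zone A; operates from an industrially zoned site (not: is a home-based business); offers valet parking → Compliance Permit not required.
Art. III. provides lodging to guests; does not board or breed animals; operates from an industrially zoned site → Trade Authorization not required.
Art. IV. revenue $1,625,000 < $1,700,000; does not board or breed animals → Commercial Certificate not required.
Art. V. revenue $1,625,000 < $1,850,000 → High-Revenue Registration not required.
Art. VI. revenue $1,625,000 ≤ $2,175,000 → Operating License not required.
Art. VII. seating 84 ≤ 198; is located in Zone A; operates from an industrially zoned site → Commercial License not required.
Art. VIII. does not board or breed animals → Operating Certificate not required.
Art. IX. is located in Zone A (not: is located in Zone B) → Standard Registration not required.
Art. X. does not board or breed animals → Kennel Registration not required.

None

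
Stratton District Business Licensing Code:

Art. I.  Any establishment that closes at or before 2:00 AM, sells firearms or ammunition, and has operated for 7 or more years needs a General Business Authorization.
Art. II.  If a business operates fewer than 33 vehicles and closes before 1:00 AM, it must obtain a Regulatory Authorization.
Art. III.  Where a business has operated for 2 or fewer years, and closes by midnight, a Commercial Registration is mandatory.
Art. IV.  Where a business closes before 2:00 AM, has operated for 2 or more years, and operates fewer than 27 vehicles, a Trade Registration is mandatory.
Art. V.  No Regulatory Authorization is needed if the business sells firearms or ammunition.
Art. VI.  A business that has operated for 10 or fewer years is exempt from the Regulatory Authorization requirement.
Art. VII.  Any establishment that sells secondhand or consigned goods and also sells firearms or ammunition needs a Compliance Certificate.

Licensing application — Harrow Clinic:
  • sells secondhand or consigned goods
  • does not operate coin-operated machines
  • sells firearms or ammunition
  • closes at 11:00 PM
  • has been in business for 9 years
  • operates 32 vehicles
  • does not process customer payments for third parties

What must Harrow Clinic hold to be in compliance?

Compliance Certificate, General Business Authorization

Art. I. closes 11:00 PM, at/before 2:00 AM; sells firearms or ammunition; years in business 9 ≥ 7 → General Business Authorization required.
Art. II. vehicles 32 < 33; closes 11:00 PM, at/before 1:00 AM → Regulatory Authorization required.
Art. III. years in business 9 > 2; closes 11:00 PM, at/before midnight → Commercial Registration not required.
Art. IV. closes 11:00 PM, at/before 2:00 AM; years in business 9 ≥ 2; vehicles 32 ≥ 27 → Trade Registration not required.
Art. V. sells firearms or ammunition → exempt from Regulatory Authorization.
Art. VI. years in business 9 ≤ 10 → exempt from Regulatory Authorization.
Art. VII. sells secondhand or consigned goods; sells firearms or ammunition → Compliance Certificate required.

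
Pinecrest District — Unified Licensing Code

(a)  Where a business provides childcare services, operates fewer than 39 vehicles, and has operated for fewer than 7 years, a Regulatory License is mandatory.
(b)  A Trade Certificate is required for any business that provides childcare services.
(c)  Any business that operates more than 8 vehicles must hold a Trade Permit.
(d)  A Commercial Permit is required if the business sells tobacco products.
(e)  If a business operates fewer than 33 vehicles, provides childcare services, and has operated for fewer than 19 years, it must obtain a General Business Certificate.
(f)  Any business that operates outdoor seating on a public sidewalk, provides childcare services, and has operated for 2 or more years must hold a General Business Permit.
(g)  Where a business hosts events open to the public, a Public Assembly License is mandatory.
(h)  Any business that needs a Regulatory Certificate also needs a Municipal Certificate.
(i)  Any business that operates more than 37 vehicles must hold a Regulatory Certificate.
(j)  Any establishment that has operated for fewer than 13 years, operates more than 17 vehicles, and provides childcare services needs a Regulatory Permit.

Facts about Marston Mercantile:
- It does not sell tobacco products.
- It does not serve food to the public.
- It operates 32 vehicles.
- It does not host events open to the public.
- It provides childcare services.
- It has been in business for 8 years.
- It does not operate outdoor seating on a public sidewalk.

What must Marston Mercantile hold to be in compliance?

General Business Certificate, Regulatory Permit, Trade Certificate, Trade Permit

(a) provides childcare services; vehicles 32 < 39; years in business 8 ≥ 7 → Regulatory License not required.
(b) provides childcare services → Trade Certificate required.
(c) vehicles 32 > 8 → Trade Permit required.
(d) does not sell tobacco products → Commercial Permit not required.
(e) vehicles 32 < 33; provides childcare services; years in business 8 < 19 → General Business Certificate required.
(f) does not operate outdoor seating on a public sidewalk; provides childcare services; years in business 8 ≥ 2 → General Business Permit not required.
(g) does not host events open to the public → Public Assembly License not required.
(h) Regulatory Certificate is not required → no effect.
(i) vehicles 32 ≤ 37 → Regulatory Certificate not required.
(j) years in business 8 < 13; vehicles 32 > 17; provides childcare services → Regulatory Permit required.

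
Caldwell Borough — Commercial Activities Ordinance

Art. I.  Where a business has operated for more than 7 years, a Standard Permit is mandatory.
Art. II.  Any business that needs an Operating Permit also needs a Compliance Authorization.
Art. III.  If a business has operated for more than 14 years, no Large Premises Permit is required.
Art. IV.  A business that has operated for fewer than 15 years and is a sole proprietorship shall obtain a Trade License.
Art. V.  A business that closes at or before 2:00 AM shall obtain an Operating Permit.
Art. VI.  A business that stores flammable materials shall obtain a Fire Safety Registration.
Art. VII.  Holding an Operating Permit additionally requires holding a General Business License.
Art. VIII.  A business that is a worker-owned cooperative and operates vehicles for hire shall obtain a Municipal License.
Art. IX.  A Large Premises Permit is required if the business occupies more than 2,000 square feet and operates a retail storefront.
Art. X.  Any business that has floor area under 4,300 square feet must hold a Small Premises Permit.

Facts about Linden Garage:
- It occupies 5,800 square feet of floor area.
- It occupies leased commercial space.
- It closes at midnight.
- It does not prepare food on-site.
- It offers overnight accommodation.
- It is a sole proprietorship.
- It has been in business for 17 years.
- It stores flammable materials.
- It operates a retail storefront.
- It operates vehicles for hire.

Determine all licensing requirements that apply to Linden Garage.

Art. I. years in business 17 > 7 → Standard Permit required.
Art. II. Operating Permit is required → Compliance Authorization also required.
Art. III. years in business 17 > 14 → exempt from Large Premises Permit.
Art. IV. years in business 17 ≥ 15; is a sole proprietorship → Trade License not required.
Art. V. closes midnight, at/before 2:00 AM → Operating Permit required.
Art. VI. stores flammable materials → Fire Safety Registration required.
Art. VII. Operating Permit is required → General Business License also required.
Art. VIII. is a sole proprietorship (not: is a worker-owned cooperative); operates vehicles for hire → Municipal License not required.
Art. IX. floor area 5,800 square feet > 2,000 square feet; operates a retail storefront → Large Premises Permit required.
Art. X. floor area 5,800 square feet ≥ 4,300 square feet → Small Premises Permit not required.

Compliance Authorization, Fire Safety Registration, General Business License, Operating Permit, Standard Permit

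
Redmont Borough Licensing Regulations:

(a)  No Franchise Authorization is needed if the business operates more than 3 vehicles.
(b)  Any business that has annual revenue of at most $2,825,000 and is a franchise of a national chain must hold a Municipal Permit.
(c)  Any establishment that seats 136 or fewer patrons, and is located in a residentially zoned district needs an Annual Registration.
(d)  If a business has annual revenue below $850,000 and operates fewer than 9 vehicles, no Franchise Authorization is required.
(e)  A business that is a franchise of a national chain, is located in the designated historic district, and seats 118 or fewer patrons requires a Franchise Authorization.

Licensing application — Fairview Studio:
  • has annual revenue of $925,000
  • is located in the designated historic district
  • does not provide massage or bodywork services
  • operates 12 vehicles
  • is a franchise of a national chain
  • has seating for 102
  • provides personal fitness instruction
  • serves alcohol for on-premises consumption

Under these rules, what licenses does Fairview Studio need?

Municipal Permit

(a) vehicles 12 > 3 → exempt from Franchise Authorization.
(b) revenue $925,000 ≤ $2,825,000; is a franchise of a national chain → Municipal Permit required.
(c) seating 102 ≤ 136; is located in the designated historic district (not: is located in a residentially zoned district) → Annual Registration not required.
(d) revenue $925,000 ≥ $850,000; vehicles 12 ≥ 9 → Franchise Authorization exemption does not apply.
(e) is a franchise of a national chain; is located in the designated historic district; seating 102 ≤ 118 → Franchise Authorization required.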